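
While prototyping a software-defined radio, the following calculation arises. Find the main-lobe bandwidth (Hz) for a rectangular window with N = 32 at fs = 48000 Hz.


Main lobe width for a rectangular window:
Width = 2 * fs / N
      = 2 * 48000 / 32
      = 96000 / 32
      = 3000.0 Hz

3000.0 Hz


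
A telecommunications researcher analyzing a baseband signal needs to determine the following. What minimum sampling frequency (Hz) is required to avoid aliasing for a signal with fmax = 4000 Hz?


The Nyquist rate is twice the maximum frequency component.
fs_min = 2 * fmax
      = 2 * 4000
      = 8000 Hz

8000


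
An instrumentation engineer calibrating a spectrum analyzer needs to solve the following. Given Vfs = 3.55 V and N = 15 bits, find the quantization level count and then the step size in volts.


Step 1 — number of quantization levels:
L = 2^N = 2^15 = 32768

Step 2 — LSB step size:
delta = Vfs / L
      = 3.55 / 32768
      = 0.00010834 V

Levels = 32768; step size = 0.00010834 V


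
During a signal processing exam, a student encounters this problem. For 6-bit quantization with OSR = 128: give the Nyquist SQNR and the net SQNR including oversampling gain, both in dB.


Step 1 — baseline SQNR at Nyquist:
SQNR_base = 6.02*N + 1.76
          = 6.02*6 + 1.76
          = 37.88 dB

Step 2 — oversampling processing gain:
G = 10*log10(OSR) = 10*log10(128) = 21.07 dB

Step 3 — total:
SQNR_total = 37.88 + 21.07 = 58.95 dB

Base SQNR = 37.88 dB; oversampled SQNR = 58.95 dB


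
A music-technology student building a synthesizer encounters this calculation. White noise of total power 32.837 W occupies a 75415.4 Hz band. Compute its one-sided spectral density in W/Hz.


Power spectral density:
PSD = P / BW
    = 32.837 / 75415.4
    = 0.00043542 W/Hz

0.00043542 W/Hz


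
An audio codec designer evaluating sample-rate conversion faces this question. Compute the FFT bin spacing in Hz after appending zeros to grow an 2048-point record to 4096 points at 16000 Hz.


Frequency resolution after zero-padding:
N_padded = 2048 * 2 = 4096
df = fs / N_padded
   = 16000 / 4096
   = 3.9062 Hz

3.9062 Hz


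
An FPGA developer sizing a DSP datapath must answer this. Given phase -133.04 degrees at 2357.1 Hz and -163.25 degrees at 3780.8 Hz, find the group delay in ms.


Group delay from phase difference:
tau = -d(phi)/d(omega)
d(phi) = -30.21 deg = -0.527264 rad
d(omega) = 2*pi*(3780.8 - 2357.1) = 8945.3709 rad/s
tau = -(-0.527264) / 8945.3709
    = 0.0589 ms

0.0589 ms


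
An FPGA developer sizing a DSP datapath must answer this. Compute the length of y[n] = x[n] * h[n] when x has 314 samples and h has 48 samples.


Linear convolution output length:
L = N + M - 1
  = 314 + 48 - 1
  = 361 samples

361


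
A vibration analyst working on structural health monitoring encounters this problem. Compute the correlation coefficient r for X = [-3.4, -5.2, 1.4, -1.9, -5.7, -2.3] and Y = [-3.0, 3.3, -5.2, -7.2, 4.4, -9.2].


Pearson correlation coefficient (population):
r = cov(X,Y) / (std(X) * std(Y))
Mean X = -2.85, Mean Y = -2.8167
Cov(X,Y) = -8.774167
Std(X) = 2.352835, Std(Y) = 5.085409
r = -0.7333

-0.7333


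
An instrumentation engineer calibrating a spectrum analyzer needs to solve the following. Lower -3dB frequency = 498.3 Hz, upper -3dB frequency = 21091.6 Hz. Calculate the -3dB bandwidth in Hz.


Bandwidth is the difference of -3dB frequencies:
BW = f_high - f_low
   = 21091.6 - 498.3
   = 20593.3 Hz

20593.3 Hz


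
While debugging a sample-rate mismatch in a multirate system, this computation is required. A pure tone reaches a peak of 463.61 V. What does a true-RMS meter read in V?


RMS voltage for a sinusoidal waveform:
V_rms = V_peak / sqrt(2)
      = 463.61 / 1.414214
      = 327.822 V

327.822 V


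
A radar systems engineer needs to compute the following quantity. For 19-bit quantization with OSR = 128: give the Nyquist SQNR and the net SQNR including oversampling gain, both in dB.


Step 1 — baseline SQNR at Nyquist:
SQNR_base = 6.02*N + 1.76
          = 6.02*19 + 1.76
          = 116.14 dB

Step 2 — oversampling processing gain:
G = 10*log10(OSR) = 10*log10(128) = 21.07 dB

Step 3 — total:
SQNR_total = 116.14 + 21.07 = 137.21 dB

Base SQNR = 116.14 dB; oversampled SQNR = 137.21 dB


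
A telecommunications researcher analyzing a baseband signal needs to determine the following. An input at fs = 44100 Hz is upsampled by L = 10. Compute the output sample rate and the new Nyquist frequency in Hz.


Step 1 — output sample rate after interpolation by L:
fs_out = L * fs_in = 10 * 44100 = 441000 Hz

Step 2 — Nyquist frequency of the output stream:
f_Nyq = fs_out / 2 = 441000 / 2 = 220500.0 Hz

fs_out = 441000 Hz; f_Nyquist = 220500.0 Hz


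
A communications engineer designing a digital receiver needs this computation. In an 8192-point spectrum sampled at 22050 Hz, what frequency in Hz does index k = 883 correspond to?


Frequency of DFT bin k:
f_k = k * fs / N
    = 883 * 22050 / 8192
    = 19470150 / 8192
    = 2376.727 Hz

2376.727 Hz


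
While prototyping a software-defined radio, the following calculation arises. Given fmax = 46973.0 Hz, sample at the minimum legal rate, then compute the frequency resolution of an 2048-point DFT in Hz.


Step 1 — Nyquist sampling rate:
fs = 2 * fmax = 2 * 46973.0 = 93946.0 Hz

Step 2 — DFT bin spacing:
df = fs / N = 93946.0 / 2048 = 45.8721 Hz

45.8721 Hz


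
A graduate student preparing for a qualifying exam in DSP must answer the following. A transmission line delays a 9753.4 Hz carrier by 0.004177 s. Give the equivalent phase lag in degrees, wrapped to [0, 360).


Phase shift from frequency and time delay:
phi = 360 * f * t_delay
    = 360 * 9753.4 * 0.004177
    = 14666.38 degrees
    mod 360 = 266.38 degrees

266.38 degrees


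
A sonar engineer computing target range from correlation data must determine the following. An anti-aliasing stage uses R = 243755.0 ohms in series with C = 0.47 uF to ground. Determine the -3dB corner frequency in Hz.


Cutoff frequency of a first-order RC filter:
fc = 1 / (2 * pi * R * C)
C = 0.47 uF = 4.7e-07 F
fc = 1 / (2 * pi * 243755.0 * 4.7e-07)
   = 1 / 0.71983218223923
   = 1.389213 Hz

1.389213 Hz


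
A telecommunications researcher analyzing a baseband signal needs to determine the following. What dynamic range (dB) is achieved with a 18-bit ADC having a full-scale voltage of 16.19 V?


Dynamic range from full-scale to LSB:
V_min = V_max / 2^bits = 16.19 / 2^18
DR = 20 * log10(V_max / V_min)
   = 20 * log10(2^18)
   = 20 * 18 * log10(2)
   = 108.37 dB

108.37 dB


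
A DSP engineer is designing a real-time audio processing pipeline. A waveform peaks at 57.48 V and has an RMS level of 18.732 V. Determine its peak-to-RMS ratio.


Crest factor is the ratio of peak to RMS:
CF = V_peak / V_rms
   = 57.48 / 18.732
   = 3.0685

3.0685


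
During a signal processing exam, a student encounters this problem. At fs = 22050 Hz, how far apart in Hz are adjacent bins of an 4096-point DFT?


DFT frequency resolution:
df = fs / N
   = 22050 / 4096
   = 5.3833 Hz

5.3833 Hz


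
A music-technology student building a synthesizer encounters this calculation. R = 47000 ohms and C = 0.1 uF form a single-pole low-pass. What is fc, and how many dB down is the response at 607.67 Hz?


Step 1 — cutoff frequency:
fc = 1 / (2*pi*R*C)
C = 0.1 uF = 1e-07 F
fc = 1 / (2*pi*47000*1e-07)
   = 33.8628 Hz

Step 2 — magnitude at f = 607.67 Hz:
|H(f)| = 1 / sqrt(1 + (f/fc)^2)
f/fc = 607.67 / 33.8628 = 17.945061
|H| = 1 / sqrt(1 + 322.025214) = 0.0556393
|H|_dB = 20*log10(0.0556393) = -25.09 dB

fc = 33.8628 Hz; |H(607.67 Hz)| = -25.09 dB


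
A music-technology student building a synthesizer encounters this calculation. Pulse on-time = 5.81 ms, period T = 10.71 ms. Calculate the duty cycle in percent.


Duty cycle as a percentage:
DC = (t_on / T) * 100
   = (5.81 / 10.71) * 100
   = 0.542484 * 100
   = 54.25 %

54.25 %


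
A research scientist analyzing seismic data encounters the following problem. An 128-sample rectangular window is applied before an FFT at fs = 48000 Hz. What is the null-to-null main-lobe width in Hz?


Main lobe width for a rectangular window:
Width = 2 * fs / N
      = 2 * 48000 / 128
      = 96000 / 128
      = 750.0 Hz

750.0 Hz


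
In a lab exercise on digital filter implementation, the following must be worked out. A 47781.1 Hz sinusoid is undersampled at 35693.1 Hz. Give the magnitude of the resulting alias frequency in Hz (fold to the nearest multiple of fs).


Compute the nearest integer multiple of fs to the signal:
n = round(47781.1 / 35693.1) = 1
f_alias = |47781.1 - 1 * 35693.1|
        = |47781.1 - 35693.1|
        = 12088.0 Hz

12088.0


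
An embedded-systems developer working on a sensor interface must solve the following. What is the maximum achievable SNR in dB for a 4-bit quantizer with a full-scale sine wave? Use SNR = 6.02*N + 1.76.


Theoretical SNR for a full-scale sinusoid:
SNR = 6.02 * N + 1.76
    = 6.02 * 4 + 1.76
    = 24.08 + 1.76
    = 25.84 dB

25.84 dB


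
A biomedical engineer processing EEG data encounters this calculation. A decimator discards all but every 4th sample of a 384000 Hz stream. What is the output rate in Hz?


Decimation reduces the sample rate:
fs_out = fs_in / M
       = 384000 / 4
       = 96000.0 Hz

96000.0 Hz


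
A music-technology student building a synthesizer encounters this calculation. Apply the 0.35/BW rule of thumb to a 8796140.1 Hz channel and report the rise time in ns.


Rise time from bandwidth relationship:
tr = 0.35 / BW
   = 0.35 / 8796140.1
   = 3.979018024e-08 s
   = 39.7902 ns

39.7902 ns


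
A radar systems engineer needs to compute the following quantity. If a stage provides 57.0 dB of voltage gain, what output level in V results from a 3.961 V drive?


Output voltage from dB gain:
V_out = V_in * 10^(gain_dB / 20)
      = 3.961 * 10^(57.0 / 20)
      = 3.961 * 707.945784
      = 2804.1733 V

2804.1733 V


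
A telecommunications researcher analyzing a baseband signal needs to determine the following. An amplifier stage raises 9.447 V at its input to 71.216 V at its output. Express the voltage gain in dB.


Voltage gain in dB:
G = 20 * log10(Vout / Vin)
  = 20 * log10(71.216 / 9.447)
  = 20 * log10(7.538478)
  = 20 * 0.877284
  = 17.55 dB

17.55 dB


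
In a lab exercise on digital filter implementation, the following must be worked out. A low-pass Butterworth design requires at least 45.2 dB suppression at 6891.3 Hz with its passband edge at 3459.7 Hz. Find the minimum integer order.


Butterworth filter order formula:
n = log10(10^(A/10) - 1) / (2 * log10(f_stop/f_pass))
10^(45.2/10) - 1 = 33112.1121
f_stop/f_pass = 6891.3 / 3459.7 = 1.9919
n = 7.5519 -> ceil = 8

8


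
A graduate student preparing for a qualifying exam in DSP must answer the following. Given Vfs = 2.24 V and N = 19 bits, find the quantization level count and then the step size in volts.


Step 1 — number of quantization levels:
L = 2^N = 2^19 = 524288

Step 2 — LSB step size:
delta = Vfs / L
      = 2.24 / 524288
      = 4.27e-06 V

Levels = 524288; step size = 4.27e-06 V


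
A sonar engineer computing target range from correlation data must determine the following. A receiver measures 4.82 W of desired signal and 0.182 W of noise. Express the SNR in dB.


SNR in decibels:
SNR = 10 * log10(Ps / Pn)
    = 10 * log10(4.82 / 0.182)
    = 10 * log10(26.4835)
    = 10 * 1.423
    = 14.23 dB

14.23 dB


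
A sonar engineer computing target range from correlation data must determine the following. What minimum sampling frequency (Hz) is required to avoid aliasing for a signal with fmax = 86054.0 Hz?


The Nyquist rate is twice the maximum frequency component.
fs_min = 2 * fmax
      = 2 * 86054.0
      = 172108.0 Hz

172108.0


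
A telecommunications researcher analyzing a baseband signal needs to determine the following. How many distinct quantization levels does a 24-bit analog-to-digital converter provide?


Number of quantization levels = 2^N
= 2^24
= 16777216

16777216


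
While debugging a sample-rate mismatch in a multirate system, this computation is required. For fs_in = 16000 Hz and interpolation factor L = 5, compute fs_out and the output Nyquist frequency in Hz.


Step 1 — output sample rate after interpolation by L:
fs_out = L * fs_in = 5 * 16000 = 80000 Hz

Step 2 — Nyquist frequency of the output stream:
f_Nyq = fs_out / 2 = 80000 / 2 = 40000.0 Hz

fs_out = 80000 Hz; f_Nyquist = 40000.0 Hz


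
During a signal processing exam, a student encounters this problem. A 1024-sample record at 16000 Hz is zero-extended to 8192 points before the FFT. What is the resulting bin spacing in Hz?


Frequency resolution after zero-padding:
N_padded = 1024 * 8 = 8192
df = fs / N_padded
   = 16000 / 8192
   = 1.9531 Hz

1.9531 Hz


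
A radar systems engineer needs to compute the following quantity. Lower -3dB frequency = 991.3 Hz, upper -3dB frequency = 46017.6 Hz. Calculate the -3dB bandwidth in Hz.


Bandwidth is the difference of -3dB frequencies:
BW = f_high - f_low
   = 46017.6 - 991.3
   = 45026.3 Hz

45026.3 Hz


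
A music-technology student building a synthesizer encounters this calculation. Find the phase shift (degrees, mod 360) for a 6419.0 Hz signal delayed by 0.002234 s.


Phase shift from frequency and time delay:
phi = 360 * f * t_delay
    = 360 * 6419.0 * 0.002234
    = 5162.42 degrees
    mod 360 = 122.42 degrees

122.42 degrees


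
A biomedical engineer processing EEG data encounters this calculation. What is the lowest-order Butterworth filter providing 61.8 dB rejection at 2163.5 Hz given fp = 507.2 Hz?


Butterworth filter order formula:
n = log10(10^(A/10) - 1) / (2 * log10(f_stop/f_pass))
10^(61.8/10) - 1 = 1513560.2484
f_stop/f_pass = 2163.5 / 507.2 = 4.2656
n = 4.9049 -> ceil = 5

5


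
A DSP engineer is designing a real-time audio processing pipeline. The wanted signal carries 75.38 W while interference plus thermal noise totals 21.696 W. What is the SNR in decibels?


SNR in decibels:
SNR = 10 * log10(Ps / Pn)
    = 10 * log10(75.38 / 21.696)
    = 10 * log10(3.4744)
    = 10 * 0.5409
    = 5.41 dB

5.41 dB


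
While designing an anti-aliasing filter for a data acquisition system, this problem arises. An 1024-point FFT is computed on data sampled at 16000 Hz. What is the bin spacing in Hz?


DFT frequency resolution:
df = fs / N
   = 16000 / 1024
   = 15.625 Hz

15.625 Hz


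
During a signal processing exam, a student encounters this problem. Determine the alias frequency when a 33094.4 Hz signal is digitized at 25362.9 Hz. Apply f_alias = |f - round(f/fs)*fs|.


Compute the nearest integer multiple of fs to the signal:
n = round(33094.4 / 25362.9) = 1
f_alias = |33094.4 - 1 * 25362.9|
        = |33094.4 - 25362.9|
        = 7731.5 Hz

7731.5


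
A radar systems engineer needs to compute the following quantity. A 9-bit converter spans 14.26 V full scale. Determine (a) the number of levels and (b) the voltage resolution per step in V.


Step 1 — number of quantization levels:
L = 2^N = 2^9 = 512

Step 2 — LSB step size:
delta = Vfs / L
      = 14.26 / 512
      = 0.02785156 V

Levels = 512; step size = 0.02785156 V


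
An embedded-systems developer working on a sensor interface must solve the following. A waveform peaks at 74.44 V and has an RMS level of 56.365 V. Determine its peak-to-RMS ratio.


Crest factor is the ratio of peak to RMS:
CF = V_peak / V_rms
   = 74.44 / 56.365
   = 1.3207

1.3207


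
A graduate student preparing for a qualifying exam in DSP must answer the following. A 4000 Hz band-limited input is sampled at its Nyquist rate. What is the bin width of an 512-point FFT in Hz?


Step 1 — Nyquist sampling rate:
fs = 2 * fmax = 2 * 4000 = 8000 Hz

Step 2 — DFT bin spacing:
df = fs / N = 8000 / 512 = 15.625 Hz

15.625 Hz


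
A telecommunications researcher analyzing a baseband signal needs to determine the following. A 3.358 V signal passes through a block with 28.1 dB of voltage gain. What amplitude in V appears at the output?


Output voltage from dB gain:
V_out = V_in * 10^(gain_dB / 20)
      = 3.358 * 10^(28.1 / 20)
      = 3.358 * 25.409727
      = 85.3259 V

85.3259 V


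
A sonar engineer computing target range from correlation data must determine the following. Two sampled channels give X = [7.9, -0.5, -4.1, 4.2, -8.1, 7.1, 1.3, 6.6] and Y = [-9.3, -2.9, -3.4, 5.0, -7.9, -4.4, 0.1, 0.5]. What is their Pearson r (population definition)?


Pearson correlation coefficient (population):
r = cov(X,Y) / (std(X) * std(Y))
Mean X = 1.8, Mean Y = -2.7875
Cov(X,Y) = 4.905
Std(X) = 5.390501, Std(Y) = 4.349264
r = 0.2092

0.2092


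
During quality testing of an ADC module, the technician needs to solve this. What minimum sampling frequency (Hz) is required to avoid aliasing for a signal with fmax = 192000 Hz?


The Nyquist rate is twice the maximum frequency component.
fs_min = 2 * fmax
      = 2 * 192000
      = 384000 Hz

384000


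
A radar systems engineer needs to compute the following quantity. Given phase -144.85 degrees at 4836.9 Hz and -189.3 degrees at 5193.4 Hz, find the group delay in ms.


Group delay from phase difference:
tau = -d(phi)/d(omega)
d(phi) = -44.45 deg = -0.775799 rad
d(omega) = 2*pi*(5193.4 - 4836.9) = 2239.9556 rad/s
tau = -(-0.775799) / 2239.9556
    = 0.3463 ms

0.3463 ms


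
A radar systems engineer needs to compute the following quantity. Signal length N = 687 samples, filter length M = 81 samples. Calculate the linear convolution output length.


Linear convolution output length:
L = N + M - 1
  = 687 + 81 - 1
  = 767 samples

767


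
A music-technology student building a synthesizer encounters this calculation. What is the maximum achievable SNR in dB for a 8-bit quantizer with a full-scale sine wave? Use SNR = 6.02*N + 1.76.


Theoretical SNR for a full-scale sinusoid:
SNR = 6.02 * N + 1.76
    = 6.02 * 8 + 1.76
    = 48.16 + 1.76
    = 49.92 dB

49.92 dB


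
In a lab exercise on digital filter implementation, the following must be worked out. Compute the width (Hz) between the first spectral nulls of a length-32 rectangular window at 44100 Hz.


Main lobe width for a rectangular window:
Width = 2 * fs / N
      = 2 * 44100 / 32
      = 88200 / 32
      = 2756.25 Hz

2756.25 Hz


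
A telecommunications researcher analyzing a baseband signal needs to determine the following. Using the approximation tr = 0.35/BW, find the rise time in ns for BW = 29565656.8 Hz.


Rise time from bandwidth relationship:
tr = 0.35 / BW
   = 0.35 / 29565656.8
   = 1.183805935e-08 s
   = 11.8381 ns

11.8381 ns


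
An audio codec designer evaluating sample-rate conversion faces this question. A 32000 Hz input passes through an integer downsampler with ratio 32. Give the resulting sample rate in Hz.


Decimation reduces the sample rate:
fs_out = fs_in / M
       = 32000 / 32
       = 1000.0 Hz

1000.0 Hz


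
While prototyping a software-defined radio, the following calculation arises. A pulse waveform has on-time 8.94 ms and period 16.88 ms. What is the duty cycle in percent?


Duty cycle as a percentage:
DC = (t_on / T) * 100
   = (8.94 / 16.88) * 100
   = 0.529621 * 100
   = 52.96 %

52.96 %


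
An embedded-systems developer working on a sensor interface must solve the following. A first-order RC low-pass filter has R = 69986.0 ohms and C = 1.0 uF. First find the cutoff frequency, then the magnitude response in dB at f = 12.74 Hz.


Step 1 — cutoff frequency:
fc = 1 / (2*pi*R*C)
C = 1.0 uF = 1e-06 F
fc = 1 / (2*pi*69986.0*1e-06)
   = 2.2741 Hz

Step 2 — magnitude at f = 12.74 Hz:
|H(f)| = 1 / sqrt(1 + (f/fc)^2)
f/fc = 12.74 / 2.2741 = 5.602216
|H| = 1 / sqrt(1 + 31.384824) = 0.1757233
|H|_dB = 20*log10(0.1757233) = -15.1 dB

fc = 2.2741 Hz; |H(12.74 Hz)| = -15.1 dB


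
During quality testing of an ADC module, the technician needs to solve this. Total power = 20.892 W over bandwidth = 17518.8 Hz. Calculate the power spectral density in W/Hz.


Power spectral density:
PSD = P / BW
    = 20.892 / 17518.8
    = 0.00119255 W/Hz

0.00119255 W/Hz


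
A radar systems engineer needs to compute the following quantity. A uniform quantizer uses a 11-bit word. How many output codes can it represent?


Number of quantization levels = 2^N
= 2^11
= 2048

2048


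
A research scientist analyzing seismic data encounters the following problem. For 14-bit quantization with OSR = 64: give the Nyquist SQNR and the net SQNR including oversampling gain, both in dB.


Step 1 — baseline SQNR at Nyquist:
SQNR_base = 6.02*N + 1.76
          = 6.02*14 + 1.76
          = 86.04 dB

Step 2 — oversampling processing gain:
G = 10*log10(OSR) = 10*log10(64) = 18.06 dB

Step 3 — total:
SQNR_total = 86.04 + 18.06 = 104.1 dB

Base SQNR = 86.04 dB; oversampled SQNR = 104.1 dB


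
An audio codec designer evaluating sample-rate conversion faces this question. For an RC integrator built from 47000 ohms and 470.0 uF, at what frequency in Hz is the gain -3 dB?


Cutoff frequency of a first-order RC filter:
fc = 1 / (2 * pi * R * C)
C = 470.0 uF = 0.00047 F
fc = 1 / (2 * pi * 47000 * 0.00047)
   = 1 / 138.7955634356
   = 0.007205 Hz

0.007205 Hz


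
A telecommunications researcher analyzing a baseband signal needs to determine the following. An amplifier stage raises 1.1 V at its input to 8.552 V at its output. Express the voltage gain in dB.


Voltage gain in dB:
G = 20 * log10(Vout / Vin)
  = 20 * log10(8.552 / 1.1)
  = 20 * log10(7.774545)
  = 20 * 0.890675
  = 17.81 dB

17.81 dB


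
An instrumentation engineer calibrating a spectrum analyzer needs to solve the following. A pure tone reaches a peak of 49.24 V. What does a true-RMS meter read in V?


RMS voltage for a sinusoidal waveform:
V_rms = V_peak / sqrt(2)
      = 49.24 / 1.414214
      = 34.818 V

34.818 V


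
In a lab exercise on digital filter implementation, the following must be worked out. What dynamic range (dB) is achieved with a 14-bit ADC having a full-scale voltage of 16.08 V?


Dynamic range from full-scale to LSB:
V_min = V_max / 2^bits = 16.08 / 2^14
DR = 20 * log10(V_max / V_min)
   = 20 * log10(2^14)
   = 20 * 14 * log10(2)
   = 84.29 dB

84.29 dB


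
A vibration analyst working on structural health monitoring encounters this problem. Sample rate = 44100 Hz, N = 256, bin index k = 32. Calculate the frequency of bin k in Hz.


Frequency of DFT bin k:
f_k = k * fs / N
    = 32 * 44100 / 256
    = 1411200 / 256
    = 5512.5 Hz

5512.5 Hz


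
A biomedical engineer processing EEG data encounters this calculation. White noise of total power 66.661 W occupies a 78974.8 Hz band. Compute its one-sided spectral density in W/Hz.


Power spectral density:
PSD = P / BW
    = 66.661 / 78974.8
    = 0.00084408 W/Hz

0.00084408 W/Hz


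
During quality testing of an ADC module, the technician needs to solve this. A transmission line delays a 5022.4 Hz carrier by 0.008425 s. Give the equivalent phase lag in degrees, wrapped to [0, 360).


Phase shift from frequency and time delay:
phi = 360 * f * t_delay
    = 360 * 5022.4 * 0.008425
    = 15232.94 degrees
    mod 360 = 112.94 degrees

112.94 degrees


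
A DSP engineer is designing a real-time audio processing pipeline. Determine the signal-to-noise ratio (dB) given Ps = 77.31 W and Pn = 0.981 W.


SNR in decibels:
SNR = 10 * log10(Ps / Pn)
    = 10 * log10(77.31 / 0.981)
    = 10 * log10(78.8073)
    = 10 * 1.8966
    = 18.97 dB

18.97 dB


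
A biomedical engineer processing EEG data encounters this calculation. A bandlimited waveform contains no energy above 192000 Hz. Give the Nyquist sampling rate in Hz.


The Nyquist rate is twice the maximum frequency component.
fs_min = 2 * fmax
      = 2 * 192000
      = 384000 Hz

384000


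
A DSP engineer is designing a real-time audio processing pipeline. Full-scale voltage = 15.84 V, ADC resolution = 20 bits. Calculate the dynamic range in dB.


Dynamic range from full-scale to LSB:
V_min = V_max / 2^bits = 15.84 / 2^20
DR = 20 * log10(V_max / V_min)
   = 20 * log10(2^20)
   = 20 * 20 * log10(2)
   = 120.41 dB

120.41 dB


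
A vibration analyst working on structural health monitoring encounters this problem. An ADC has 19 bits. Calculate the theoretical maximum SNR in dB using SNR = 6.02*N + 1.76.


Theoretical SNR for a full-scale sinusoid:
SNR = 6.02 * N + 1.76
    = 6.02 * 19 + 1.76
    = 114.38 + 1.76
    = 116.14 dB

116.14 dB


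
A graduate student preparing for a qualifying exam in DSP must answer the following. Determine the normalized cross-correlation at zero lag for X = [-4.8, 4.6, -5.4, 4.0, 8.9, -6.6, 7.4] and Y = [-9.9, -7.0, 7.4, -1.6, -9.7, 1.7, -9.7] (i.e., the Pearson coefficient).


Pearson correlation coefficient (population):
r = cov(X,Y) / (std(X) * std(Y))
Mean X = 1.1571, Mean Y = -4.1143
Cov(X,Y) = -23.863469
Std(X) = 6.065325, Std(Y) = 6.289544
r = -0.6255

-0.6255


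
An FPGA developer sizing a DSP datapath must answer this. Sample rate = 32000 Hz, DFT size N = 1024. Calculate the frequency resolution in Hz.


DFT frequency resolution:
df = fs / N
   = 32000 / 1024
   = 31.25 Hz

31.25 Hz


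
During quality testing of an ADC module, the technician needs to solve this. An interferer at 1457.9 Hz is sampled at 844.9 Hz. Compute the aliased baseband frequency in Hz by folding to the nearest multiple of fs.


Compute the nearest integer multiple of fs to the signal:
n = round(1457.9 / 844.9) = 2
f_alias = |1457.9 - 2 * 844.9|
        = |1457.9 - 1689.8|
        = 231.9 Hz

231.9


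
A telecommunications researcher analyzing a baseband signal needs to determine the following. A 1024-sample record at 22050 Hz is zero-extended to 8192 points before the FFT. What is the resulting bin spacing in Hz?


Frequency resolution after zero-padding:
N_padded = 1024 * 8 = 8192
df = fs / N_padded
   = 22050 / 8192
   = 2.6917 Hz

2.6917 Hz


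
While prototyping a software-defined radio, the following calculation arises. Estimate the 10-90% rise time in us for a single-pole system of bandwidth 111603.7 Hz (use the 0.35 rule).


Rise time from bandwidth relationship:
tr = 0.35 / BW
   = 0.35 / 111603.7
   = 3.136096742e-06 s
   = 3.1361 us

3.1361 us


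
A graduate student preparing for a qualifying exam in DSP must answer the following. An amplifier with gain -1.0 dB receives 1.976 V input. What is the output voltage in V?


Output voltage from dB gain:
V_out = V_in * 10^(gain_dB / 20)
      = 1.976 * 10^(-1.0 / 20)
      = 1.976 * 0.891251
      = 1.7611 V

1.7611 V


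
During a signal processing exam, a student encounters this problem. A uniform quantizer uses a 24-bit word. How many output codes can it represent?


Number of quantization levels = 2^N
= 2^24
= 16777216

16777216


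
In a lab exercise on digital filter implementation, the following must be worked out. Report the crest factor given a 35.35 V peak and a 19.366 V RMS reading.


Crest factor is the ratio of peak to RMS:
CF = V_peak / V_rms
   = 35.35 / 19.366
   = 1.8254

1.8254


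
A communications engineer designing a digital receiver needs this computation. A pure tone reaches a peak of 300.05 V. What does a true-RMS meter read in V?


RMS voltage for a sinusoidal waveform:
V_rms = V_peak / sqrt(2)
      = 300.05 / 1.414214
      = 212.167 V

212.167 V


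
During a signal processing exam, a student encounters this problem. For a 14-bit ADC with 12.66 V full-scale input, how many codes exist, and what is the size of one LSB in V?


Step 1 — number of quantization levels:
L = 2^N = 2^14 = 16384

Step 2 — LSB step size:
delta = Vfs / L
      = 12.66 / 16384
      = 0.00077271 V

Levels = 16384; step size = 0.00077271 V


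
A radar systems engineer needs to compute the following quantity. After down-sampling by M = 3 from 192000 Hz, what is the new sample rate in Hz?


Decimation reduces the sample rate:
fs_out = fs_in / M
       = 192000 / 3
       = 64000.0 Hz

64000.0 Hz


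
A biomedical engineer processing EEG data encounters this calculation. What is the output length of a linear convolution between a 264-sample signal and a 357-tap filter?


Linear convolution output length:
L = N + M - 1
  = 264 + 357 - 1
  = 620 samples

620


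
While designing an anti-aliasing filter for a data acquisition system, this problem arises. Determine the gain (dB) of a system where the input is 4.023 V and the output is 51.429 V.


Voltage gain in dB:
G = 20 * log10(Vout / Vin)
  = 20 * log10(51.429 / 4.023)
  = 20 * log10(12.783743)
  = 20 * 1.106658
  = 22.13 dB

22.13 dB


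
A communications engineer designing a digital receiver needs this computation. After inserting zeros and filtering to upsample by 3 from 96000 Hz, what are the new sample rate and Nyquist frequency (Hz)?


Step 1 — output sample rate after interpolation by L:
fs_out = L * fs_in = 3 * 96000 = 288000 Hz

Step 2 — Nyquist frequency of the output stream:
f_Nyq = fs_out / 2 = 288000 / 2 = 144000.0 Hz

fs_out = 288000 Hz; f_Nyquist = 144000.0 Hz


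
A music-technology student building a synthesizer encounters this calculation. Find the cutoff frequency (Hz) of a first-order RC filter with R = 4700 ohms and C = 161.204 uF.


Cutoff frequency of a first-order RC filter:
fc = 1 / (2 * pi * R * C)
C = 161.204 uF = 0.000161204 F
fc = 1 / (2 * pi * 4700 * 0.000161204)
   = 1 / 4.7605106400153
   = 0.210061 Hz

0.210061 Hz


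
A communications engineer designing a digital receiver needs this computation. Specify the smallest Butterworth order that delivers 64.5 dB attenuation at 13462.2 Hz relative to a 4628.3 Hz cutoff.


Butterworth filter order formula:
n = log10(10^(A/10) - 1) / (2 * log10(f_stop/f_pass))
10^(64.5/10) - 1 = 2818381.9313
f_stop/f_pass = 13462.2 / 4628.3 = 2.9087
n = 6.955 -> ceil = 7

7


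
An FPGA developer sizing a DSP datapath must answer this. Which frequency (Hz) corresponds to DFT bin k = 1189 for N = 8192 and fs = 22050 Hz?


Frequency of DFT bin k:
f_k = k * fs / N
    = 1189 * 22050 / 8192
    = 26217450 / 8192
    = 3200.372 Hz

3200.372 Hz


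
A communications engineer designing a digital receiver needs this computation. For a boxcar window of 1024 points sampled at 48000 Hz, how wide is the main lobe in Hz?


Main lobe width for a rectangular window:
Width = 2 * fs / N
      = 2 * 48000 / 1024
      = 96000 / 1024
      = 93.75 Hz

93.75 Hz


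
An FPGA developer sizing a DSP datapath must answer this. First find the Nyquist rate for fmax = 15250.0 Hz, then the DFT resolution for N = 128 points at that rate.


Step 1 — Nyquist sampling rate:
fs = 2 * fmax = 2 * 15250.0 = 30500.0 Hz

Step 2 — DFT bin spacing:
df = fs / N = 30500.0 / 128 = 238.2812 Hz

238.2812 Hz


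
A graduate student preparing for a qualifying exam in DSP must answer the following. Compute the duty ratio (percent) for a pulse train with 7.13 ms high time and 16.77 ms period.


Duty cycle as a percentage:
DC = (t_on / T) * 100
   = (7.13 / 16.77) * 100
   = 0.425164 * 100
   = 42.52 %

42.52 %


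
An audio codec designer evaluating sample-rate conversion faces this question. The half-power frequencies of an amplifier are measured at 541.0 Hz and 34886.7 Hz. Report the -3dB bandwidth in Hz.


Bandwidth is the difference of -3dB frequencies:
BW = f_high - f_low
   = 34886.7 - 541.0
   = 34345.7 Hz

34345.7 Hz


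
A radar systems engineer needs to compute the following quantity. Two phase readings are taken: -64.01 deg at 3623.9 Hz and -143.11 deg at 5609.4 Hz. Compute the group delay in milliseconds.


Group delay from phase difference:
tau = -d(phi)/d(omega)
d(phi) = -79.1 deg = -1.380555 rad
d(omega) = 2*pi*(5609.4 - 3623.9) = 12475.2644 rad/s
tau = -(-1.380555) / 12475.2644
    = 0.1107 ms

0.1107 ms


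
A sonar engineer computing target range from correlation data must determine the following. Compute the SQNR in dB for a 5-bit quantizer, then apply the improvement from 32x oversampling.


Step 1 — baseline SQNR at Nyquist:
SQNR_base = 6.02*N + 1.76
          = 6.02*5 + 1.76
          = 31.86 dB

Step 2 — oversampling processing gain:
G = 10*log10(OSR) = 10*log10(32) = 15.05 dB

Step 3 — total:
SQNR_total = 31.86 + 15.05 = 46.91 dB

Base SQNR = 31.86 dB; oversampled SQNR = 46.91 dB


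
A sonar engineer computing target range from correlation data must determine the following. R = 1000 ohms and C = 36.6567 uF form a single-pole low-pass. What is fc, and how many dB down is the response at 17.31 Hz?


Step 1 — cutoff frequency:
fc = 1 / (2*pi*R*C)
C = 36.6567 uF = 3.66567e-05 F
fc = 1 / (2*pi*1000*3.66567e-05)
   = 4.34177 Hz

Step 2 — magnitude at f = 17.31 Hz:
|H(f)| = 1 / sqrt(1 + (f/fc)^2)
f/fc = 17.31 / 4.34177 = 3.986853
|H| = 1 / sqrt(1 + 15.894997) = 0.2432881
|H|_dB = 20*log10(0.2432881) = -12.28 dB

fc = 4.34177 Hz; |H(17.31 Hz)| = -12.28 dB


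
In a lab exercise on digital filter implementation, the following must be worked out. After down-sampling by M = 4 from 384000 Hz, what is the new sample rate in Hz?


Decimation reduces the sample rate:
fs_out = fs_in / M
       = 384000 / 4
       = 96000.0 Hz

96000.0 Hz


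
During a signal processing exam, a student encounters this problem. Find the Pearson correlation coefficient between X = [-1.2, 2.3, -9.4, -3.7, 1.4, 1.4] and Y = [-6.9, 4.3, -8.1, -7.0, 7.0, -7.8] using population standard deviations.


Pearson correlation coefficient (population):
r = cov(X,Y) / (std(X) * std(Y))
Mean X = -1.5333, Mean Y = -3.0833
Cov(X,Y) = 15.120556
Std(X) = 4.053668, Std(Y) = 6.238434
r = 0.5979

0.5979


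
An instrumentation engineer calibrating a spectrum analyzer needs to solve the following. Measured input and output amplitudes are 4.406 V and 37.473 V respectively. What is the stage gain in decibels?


Voltage gain in dB:
G = 20 * log10(Vout / Vin)
  = 20 * log10(37.473 / 4.406)
  = 20 * log10(8.504993)
  = 20 * 0.929674
  = 18.59 dB

18.59 dB


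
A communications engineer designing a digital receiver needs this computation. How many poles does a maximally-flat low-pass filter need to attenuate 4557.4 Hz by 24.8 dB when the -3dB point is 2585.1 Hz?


Butterworth filter order formula:
n = log10(10^(A/10) - 1) / (2 * log10(f_stop/f_pass))
10^(24.8/10) - 1 = 300.9952
f_stop/f_pass = 4557.4 / 2585.1 = 1.7629
n = 5.0328 -> ceil = 6

6


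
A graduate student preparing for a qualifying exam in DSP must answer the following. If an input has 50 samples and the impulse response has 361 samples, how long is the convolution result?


Linear convolution output length:
L = N + M - 1
  = 50 + 361 - 1
  = 410 samples

410


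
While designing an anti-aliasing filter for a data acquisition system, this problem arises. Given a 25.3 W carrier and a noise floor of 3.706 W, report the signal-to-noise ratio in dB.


SNR in decibels:
SNR = 10 * log10(Ps / Pn)
    = 10 * log10(25.3 / 3.706)
    = 10 * log10(6.8268)
    = 10 * 0.8342
    = 8.34 dB

8.34 dB


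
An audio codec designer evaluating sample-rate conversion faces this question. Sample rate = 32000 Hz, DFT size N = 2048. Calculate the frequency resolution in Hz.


DFT frequency resolution:
df = fs / N
   = 32000 / 2048
   = 15.625 Hz

15.625 Hz


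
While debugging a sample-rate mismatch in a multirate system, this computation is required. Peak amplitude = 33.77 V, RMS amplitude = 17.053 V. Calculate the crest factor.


Crest factor is the ratio of peak to RMS:
CF = V_peak / V_rms
   = 33.77 / 17.053
   = 1.9803

1.9803


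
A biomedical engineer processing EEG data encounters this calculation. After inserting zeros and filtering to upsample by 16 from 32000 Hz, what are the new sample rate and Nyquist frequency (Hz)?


Step 1 — output sample rate after interpolation by L:
fs_out = L * fs_in = 16 * 32000 = 512000 Hz

Step 2 — Nyquist frequency of the output stream:
f_Nyq = fs_out / 2 = 512000 / 2 = 256000.0 Hz

fs_out = 512000 Hz; f_Nyquist = 256000.0 Hz


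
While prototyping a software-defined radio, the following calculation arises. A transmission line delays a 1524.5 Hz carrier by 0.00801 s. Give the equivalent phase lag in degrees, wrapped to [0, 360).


Phase shift from frequency and time delay:
phi = 360 * f * t_delay
    = 360 * 1524.5 * 0.00801
    = 4396.05 degrees
    mod 360 = 76.05 degrees

76.05 degrees


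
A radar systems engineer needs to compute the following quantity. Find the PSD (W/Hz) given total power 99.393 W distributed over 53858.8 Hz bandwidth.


Power spectral density:
PSD = P / BW
    = 99.393 / 53858.8
    = 0.00184544 W/Hz

0.00184544 W/Hz


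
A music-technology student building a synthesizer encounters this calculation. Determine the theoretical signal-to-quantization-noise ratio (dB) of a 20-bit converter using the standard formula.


Theoretical SNR for a full-scale sinusoid:
SNR = 6.02 * N + 1.76
    = 6.02 * 20 + 1.76
    = 120.4 + 1.76
    = 122.16 dB

122.16 dB


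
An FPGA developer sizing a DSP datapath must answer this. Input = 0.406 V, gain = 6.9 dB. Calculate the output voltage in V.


Output voltage from dB gain:
V_out = V_in * 10^(gain_dB / 20)
      = 0.406 * 10^(6.9 / 20)
      = 0.406 * 2.213095
      = 0.8985 V

0.8985 V


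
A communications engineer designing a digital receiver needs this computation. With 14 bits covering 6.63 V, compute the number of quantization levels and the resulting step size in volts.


Step 1 — number of quantization levels:
L = 2^N = 2^14 = 16384

Step 2 — LSB step size:
delta = Vfs / L
      = 6.63 / 16384
      = 0.00040466 V

Levels = 16384; step size = 0.00040466 V


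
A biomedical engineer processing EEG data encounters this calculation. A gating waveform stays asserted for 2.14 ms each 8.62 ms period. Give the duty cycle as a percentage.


Duty cycle as a percentage:
DC = (t_on / T) * 100
   = (2.14 / 8.62) * 100
   = 0.24826 * 100
   = 24.83 %

24.83 %


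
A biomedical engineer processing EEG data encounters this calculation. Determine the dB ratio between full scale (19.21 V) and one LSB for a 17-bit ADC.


Dynamic range from full-scale to LSB:
V_min = V_max / 2^bits = 19.21 / 2^17
DR = 20 * log10(V_max / V_min)
   = 20 * log10(2^17)
   = 20 * 17 * log10(2)
   = 102.35 dB

102.35 dB


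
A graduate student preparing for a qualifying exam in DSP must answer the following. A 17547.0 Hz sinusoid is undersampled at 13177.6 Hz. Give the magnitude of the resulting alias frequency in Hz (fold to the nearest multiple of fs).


Compute the nearest integer multiple of fs to the signal:
n = round(17547.0 / 13177.6) = 1
f_alias = |17547.0 - 1 * 13177.6|
        = |17547.0 - 13177.6|
        = 4369.4 Hz

4369.4


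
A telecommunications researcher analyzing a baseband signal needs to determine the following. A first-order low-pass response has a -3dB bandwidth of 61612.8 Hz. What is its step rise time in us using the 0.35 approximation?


Rise time from bandwidth relationship:
tr = 0.35 / BW
   = 0.35 / 61612.8
   = 5.68063779e-06 s
   = 5.6806 us

5.6806 us


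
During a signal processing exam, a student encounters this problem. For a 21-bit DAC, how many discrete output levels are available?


Number of quantization levels = 2^N
= 2^21
= 2097152

2097152


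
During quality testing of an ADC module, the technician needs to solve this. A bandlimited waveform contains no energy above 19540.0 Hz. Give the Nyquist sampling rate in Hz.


The Nyquist rate is twice the maximum frequency component.
fs_min = 2 * fmax
      = 2 * 19540.0
      = 39080.0 Hz

39080.0


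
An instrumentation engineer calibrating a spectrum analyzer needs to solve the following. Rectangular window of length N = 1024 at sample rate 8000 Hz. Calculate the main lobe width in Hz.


Main lobe width for a rectangular window:
Width = 2 * fs / N
      = 2 * 8000 / 1024
      = 16000 / 1024
      = 15.625 Hz

15.625 Hz
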